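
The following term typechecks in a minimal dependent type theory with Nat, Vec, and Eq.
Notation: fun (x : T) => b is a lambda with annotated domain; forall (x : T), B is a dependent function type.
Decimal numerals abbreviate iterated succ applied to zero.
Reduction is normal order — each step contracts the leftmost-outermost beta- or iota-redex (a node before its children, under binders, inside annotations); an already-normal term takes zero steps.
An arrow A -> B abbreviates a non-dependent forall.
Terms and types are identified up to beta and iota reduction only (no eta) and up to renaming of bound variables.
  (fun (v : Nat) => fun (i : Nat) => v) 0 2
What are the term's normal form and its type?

resulting normal form:
  0
the term's type:
  Nat


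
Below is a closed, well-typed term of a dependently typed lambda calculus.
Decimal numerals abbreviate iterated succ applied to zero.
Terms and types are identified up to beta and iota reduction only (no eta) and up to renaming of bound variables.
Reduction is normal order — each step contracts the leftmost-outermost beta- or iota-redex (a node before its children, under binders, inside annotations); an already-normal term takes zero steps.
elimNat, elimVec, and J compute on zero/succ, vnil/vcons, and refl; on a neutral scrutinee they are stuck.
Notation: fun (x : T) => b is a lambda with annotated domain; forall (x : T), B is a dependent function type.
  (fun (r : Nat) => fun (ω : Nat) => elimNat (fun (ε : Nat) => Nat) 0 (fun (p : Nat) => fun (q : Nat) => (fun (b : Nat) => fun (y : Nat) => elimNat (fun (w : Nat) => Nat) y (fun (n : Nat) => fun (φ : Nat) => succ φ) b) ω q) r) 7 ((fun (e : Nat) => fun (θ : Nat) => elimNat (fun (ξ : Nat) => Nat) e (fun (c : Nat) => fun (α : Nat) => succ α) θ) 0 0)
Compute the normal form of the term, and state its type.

reduced normal form:
  0
inferred type:
  Nat


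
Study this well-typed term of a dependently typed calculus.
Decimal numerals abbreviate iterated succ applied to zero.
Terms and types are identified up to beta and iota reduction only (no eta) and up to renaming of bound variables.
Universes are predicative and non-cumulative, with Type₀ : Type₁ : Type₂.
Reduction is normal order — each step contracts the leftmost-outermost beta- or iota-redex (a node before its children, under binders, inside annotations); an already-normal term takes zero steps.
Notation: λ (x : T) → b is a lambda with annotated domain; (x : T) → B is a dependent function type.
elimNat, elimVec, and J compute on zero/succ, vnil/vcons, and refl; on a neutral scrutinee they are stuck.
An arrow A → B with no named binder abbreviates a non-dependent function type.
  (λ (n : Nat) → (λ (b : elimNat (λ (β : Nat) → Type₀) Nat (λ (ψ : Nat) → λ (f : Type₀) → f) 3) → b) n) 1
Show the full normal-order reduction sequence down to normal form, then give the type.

normal-order reduction sequence:
  (λ (n : Nat) → (λ (b : elimNat (λ (β : Nat) → Type₀) Nat (λ (ψ : Nat) → λ (f : Type₀) → f) 3) → b) n) 1
  ~> (λ (n : elimNat (λ (b : Nat) → Type₀) Nat (λ (β : Nat) → λ (ψ : Type₀) → ψ) 3) → n) 1
  ~> 1
inferred type:
  Nat


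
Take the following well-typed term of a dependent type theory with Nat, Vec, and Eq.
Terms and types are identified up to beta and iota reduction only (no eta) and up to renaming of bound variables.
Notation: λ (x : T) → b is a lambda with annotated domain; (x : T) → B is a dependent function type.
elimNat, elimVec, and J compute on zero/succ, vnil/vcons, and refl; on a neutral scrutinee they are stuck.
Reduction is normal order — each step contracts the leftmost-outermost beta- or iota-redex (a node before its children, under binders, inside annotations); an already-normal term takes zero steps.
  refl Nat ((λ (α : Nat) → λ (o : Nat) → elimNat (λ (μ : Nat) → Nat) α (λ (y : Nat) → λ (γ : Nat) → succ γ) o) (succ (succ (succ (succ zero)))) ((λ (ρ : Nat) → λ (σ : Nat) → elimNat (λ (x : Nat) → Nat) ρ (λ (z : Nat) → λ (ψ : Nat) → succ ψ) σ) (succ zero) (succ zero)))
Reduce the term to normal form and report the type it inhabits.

resulting normal form:
  refl Nat (succ (succ (succ (succ (succ (succ zero))))))
the term's type:
  Eq Nat (succ (succ (succ (succ (succ (succ zero)))))) (succ (succ (succ (succ (succ (succ zero))))))


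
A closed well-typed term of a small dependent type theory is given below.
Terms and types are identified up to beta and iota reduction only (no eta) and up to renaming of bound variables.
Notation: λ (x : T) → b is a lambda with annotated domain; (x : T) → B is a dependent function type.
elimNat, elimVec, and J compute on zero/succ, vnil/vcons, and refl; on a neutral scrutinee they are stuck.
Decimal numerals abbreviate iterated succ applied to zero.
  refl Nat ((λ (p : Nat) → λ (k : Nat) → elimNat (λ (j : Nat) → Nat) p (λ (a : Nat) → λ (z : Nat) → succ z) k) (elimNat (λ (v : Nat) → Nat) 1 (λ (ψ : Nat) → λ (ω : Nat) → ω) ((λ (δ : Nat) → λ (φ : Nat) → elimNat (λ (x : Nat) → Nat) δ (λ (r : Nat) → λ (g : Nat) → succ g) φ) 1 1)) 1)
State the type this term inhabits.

the term's type:
  Eq Nat 2 2


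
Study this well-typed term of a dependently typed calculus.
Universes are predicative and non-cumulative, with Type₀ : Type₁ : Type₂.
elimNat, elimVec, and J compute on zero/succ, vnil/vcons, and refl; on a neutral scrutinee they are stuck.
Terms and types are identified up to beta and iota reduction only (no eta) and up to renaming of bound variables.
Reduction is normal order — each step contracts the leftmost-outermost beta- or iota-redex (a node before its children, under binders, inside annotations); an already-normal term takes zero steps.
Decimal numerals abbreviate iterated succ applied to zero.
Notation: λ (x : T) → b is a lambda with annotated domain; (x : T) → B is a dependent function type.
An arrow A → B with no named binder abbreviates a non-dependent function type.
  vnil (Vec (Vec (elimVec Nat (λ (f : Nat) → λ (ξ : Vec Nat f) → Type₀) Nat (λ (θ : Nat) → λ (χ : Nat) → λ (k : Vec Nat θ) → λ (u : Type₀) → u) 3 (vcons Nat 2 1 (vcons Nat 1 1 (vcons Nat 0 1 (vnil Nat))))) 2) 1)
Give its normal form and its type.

resulting normal form:
  vnil (Vec (Vec Nat 2) 1)
type:
  Vec (Vec (Vec Nat 2) 1) 0
observation: 16 normal-order steps normalize the term, beginning with an elimVec iota-redex.


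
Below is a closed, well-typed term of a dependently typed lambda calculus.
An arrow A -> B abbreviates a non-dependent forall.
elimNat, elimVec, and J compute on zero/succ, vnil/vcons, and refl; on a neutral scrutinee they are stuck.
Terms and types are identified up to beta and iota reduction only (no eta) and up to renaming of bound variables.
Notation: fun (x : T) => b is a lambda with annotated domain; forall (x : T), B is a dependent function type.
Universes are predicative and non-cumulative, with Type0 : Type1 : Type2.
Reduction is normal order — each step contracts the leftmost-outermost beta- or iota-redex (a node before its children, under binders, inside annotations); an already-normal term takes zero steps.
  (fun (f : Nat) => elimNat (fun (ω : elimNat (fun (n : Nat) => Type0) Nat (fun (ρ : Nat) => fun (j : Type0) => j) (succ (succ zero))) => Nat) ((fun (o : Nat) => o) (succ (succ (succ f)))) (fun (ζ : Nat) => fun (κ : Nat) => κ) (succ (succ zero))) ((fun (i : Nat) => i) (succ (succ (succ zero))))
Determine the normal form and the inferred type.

reduced normal form:
  succ (succ (succ (succ (succ (succ zero)))))
inferred type:
  Nat
observation: the first redex contracted is a beta-redex; the normal form is reached in 10 normal-order steps.


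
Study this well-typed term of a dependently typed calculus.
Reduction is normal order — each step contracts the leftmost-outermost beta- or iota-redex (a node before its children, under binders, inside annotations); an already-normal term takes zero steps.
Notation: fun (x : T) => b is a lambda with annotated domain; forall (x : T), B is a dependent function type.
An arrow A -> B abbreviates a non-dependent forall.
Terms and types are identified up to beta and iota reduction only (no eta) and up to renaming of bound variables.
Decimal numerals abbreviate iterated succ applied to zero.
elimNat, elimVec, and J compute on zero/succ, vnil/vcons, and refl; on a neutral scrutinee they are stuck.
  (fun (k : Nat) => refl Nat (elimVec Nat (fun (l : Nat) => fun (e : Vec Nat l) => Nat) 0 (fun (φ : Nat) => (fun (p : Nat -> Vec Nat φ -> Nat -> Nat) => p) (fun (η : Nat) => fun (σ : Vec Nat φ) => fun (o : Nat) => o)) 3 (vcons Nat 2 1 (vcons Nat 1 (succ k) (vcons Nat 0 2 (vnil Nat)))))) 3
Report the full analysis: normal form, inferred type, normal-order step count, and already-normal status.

reduced normal form:
  refl Nat 0
inferred type:
  Eq Nat 0 0
normal-order step count: 20
term was already normal: no
first redex: a beta-redex


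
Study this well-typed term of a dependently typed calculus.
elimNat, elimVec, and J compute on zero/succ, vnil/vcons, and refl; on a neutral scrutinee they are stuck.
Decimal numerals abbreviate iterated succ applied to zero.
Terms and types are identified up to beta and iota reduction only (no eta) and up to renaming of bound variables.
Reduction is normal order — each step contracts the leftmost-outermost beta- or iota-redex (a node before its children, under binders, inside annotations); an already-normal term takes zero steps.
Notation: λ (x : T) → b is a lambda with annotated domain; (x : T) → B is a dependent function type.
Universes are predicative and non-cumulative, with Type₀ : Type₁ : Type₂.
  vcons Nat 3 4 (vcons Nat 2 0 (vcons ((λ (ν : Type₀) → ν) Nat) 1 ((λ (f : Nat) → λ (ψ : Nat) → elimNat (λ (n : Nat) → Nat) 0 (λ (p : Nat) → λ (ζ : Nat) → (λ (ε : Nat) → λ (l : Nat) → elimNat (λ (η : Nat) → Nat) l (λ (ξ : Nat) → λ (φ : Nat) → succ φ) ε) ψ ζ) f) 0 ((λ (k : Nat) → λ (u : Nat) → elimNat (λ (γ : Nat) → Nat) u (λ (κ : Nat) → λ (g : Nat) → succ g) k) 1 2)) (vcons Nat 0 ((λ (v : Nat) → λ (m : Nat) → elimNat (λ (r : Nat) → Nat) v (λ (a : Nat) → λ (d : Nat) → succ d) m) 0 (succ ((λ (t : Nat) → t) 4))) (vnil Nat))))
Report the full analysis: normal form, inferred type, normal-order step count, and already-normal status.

reduced normal form:
  vcons Nat 3 4 (vcons Nat 2 0 (vcons Nat 1 0 (vcons Nat 0 5 (vnil Nat))))
inferred type:
  Vec Nat 4
normal-order step count: 23
term was already normal: no
first redex: a beta-redex


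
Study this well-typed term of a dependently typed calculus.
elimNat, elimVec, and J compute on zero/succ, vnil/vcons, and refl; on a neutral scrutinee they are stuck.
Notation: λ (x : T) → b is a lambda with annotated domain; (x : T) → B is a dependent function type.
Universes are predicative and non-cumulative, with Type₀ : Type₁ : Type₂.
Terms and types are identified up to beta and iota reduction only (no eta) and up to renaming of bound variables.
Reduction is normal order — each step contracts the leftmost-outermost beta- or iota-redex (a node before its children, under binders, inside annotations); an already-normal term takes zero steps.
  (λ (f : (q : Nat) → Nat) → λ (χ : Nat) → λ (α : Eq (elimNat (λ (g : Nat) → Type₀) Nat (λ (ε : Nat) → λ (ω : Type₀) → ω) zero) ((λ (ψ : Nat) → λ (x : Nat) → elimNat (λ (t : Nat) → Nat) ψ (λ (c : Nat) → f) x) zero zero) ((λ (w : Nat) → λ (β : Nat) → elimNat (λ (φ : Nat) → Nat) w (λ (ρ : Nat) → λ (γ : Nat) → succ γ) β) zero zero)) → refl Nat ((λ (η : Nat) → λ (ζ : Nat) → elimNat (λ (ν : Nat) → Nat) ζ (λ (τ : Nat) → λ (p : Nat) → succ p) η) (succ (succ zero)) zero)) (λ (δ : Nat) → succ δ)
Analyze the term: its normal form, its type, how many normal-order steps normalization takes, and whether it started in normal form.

reduced normal form:
  λ (f : Nat) → λ (q : Eq Nat zero zero) → refl Nat (succ (succ zero))
the term's type:
  (f : Nat) → (q : Eq Nat zero zero) → Eq Nat (succ (succ zero)) (succ (succ zero))
normal-order step count: 17
term was already normal: no
first contracted redex: a beta-redex


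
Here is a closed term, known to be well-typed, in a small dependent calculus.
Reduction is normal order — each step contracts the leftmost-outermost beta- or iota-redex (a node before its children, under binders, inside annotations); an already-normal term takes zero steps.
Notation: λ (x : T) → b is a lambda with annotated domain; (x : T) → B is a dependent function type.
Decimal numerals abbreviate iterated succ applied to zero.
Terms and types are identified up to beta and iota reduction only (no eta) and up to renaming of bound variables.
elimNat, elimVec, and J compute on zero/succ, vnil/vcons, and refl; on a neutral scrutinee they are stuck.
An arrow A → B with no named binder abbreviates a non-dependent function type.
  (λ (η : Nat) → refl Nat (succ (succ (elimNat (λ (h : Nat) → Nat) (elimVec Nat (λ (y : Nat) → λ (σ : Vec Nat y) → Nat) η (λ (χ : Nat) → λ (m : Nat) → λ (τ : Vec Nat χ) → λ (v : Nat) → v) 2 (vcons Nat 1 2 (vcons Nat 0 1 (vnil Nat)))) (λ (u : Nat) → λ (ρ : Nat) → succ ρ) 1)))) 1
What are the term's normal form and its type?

normal form:
  refl Nat 4
inferred type:
  Eq Nat 4 4


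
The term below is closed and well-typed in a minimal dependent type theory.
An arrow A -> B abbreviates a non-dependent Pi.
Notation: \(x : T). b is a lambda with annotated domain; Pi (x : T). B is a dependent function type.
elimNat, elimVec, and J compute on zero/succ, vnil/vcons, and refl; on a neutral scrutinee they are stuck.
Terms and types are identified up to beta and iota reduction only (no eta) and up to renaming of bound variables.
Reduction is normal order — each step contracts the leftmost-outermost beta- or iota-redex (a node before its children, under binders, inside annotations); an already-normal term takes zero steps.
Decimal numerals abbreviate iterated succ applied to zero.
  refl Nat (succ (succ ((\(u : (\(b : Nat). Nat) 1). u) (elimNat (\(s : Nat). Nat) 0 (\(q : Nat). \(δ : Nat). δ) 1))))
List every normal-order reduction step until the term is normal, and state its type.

normal-order reduction sequence:
  refl Nat (succ (succ ((\(u : (\(b : Nat). Nat) 1). u) (elimNat (\(s : Nat). Nat) 0 (\(q : Nat). \(δ : Nat). δ) 1))))
  ~> refl Nat (succ (succ (elimNat (\(u : Nat). Nat) 0 (\(b : Nat). \(s : Nat). s) 1)))
  ~> refl Nat (succ (succ ((\(u : Nat). \(b : Nat). b) 0 (elimNat (\(s : Nat). Nat) 0 (\(q : Nat). \(δ : Nat). δ) 0))))
  ~> refl Nat (succ (succ ((\(u : Nat). u) (elimNat (\(b : Nat). Nat) 0 (\(s : Nat). \(q : Nat). q) 0))))
  ~> refl Nat (succ (succ (elimNat (\(u : Nat). Nat) 0 (\(b : Nat). \(s : Nat). s) 0)))
  ~> refl Nat 2
inferred type:
  Eq Nat 2 2


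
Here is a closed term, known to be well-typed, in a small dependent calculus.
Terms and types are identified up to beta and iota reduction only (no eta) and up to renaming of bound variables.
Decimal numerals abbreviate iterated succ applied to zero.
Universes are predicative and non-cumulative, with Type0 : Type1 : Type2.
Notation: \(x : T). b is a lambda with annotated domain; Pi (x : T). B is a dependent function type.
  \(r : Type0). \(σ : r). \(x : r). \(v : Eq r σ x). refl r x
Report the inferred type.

the term's type:
  Pi (r : Type0). Pi (σ : r). Pi (x : r). Pi (v : Eq r σ x). Eq r x x


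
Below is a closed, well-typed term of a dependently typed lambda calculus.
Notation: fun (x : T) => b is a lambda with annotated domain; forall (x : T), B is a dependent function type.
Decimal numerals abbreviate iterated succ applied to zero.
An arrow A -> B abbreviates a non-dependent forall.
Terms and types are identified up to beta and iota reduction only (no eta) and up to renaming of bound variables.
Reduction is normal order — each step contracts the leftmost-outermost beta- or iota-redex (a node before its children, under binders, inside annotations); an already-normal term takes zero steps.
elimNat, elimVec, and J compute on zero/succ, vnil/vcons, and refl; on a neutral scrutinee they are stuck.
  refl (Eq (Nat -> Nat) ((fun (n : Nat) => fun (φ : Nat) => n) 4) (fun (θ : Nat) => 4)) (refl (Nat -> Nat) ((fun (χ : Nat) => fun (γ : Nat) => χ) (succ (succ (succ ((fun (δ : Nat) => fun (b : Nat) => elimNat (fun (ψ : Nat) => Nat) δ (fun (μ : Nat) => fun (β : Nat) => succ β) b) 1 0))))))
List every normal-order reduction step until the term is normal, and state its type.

normal-order reduction sequence:
  refl (Eq (Nat -> Nat) ((fun (n : Nat) => fun (φ : Nat) => n) 4) (fun (θ : Nat) => 4)) (refl (Nat -> Nat) ((fun (χ : Nat) => fun (γ : Nat) => χ) (succ (succ (succ ((fun (δ : Nat) => fun (b : Nat) => elimNat (fun (ψ : Nat) => Nat) δ (fun (μ : Nat) => fun (β : Nat) => succ β) b) 1 0))))))
  ~> refl (Eq (Nat -> Nat) (fun (n : Nat) => 4) (fun (φ : Nat) => 4)) (refl (Nat -> Nat) ((fun (θ : Nat) => fun (χ : Nat) => θ) (succ (succ (succ ((fun (γ : Nat) => fun (δ : Nat) => elimNat (fun (b : Nat) => Nat) γ (fun (ψ : Nat) => fun (μ : Nat) => succ μ) δ) 1 0))))))
  ~> refl (Eq (Nat -> Nat) (fun (n : Nat) => 4) (fun (φ : Nat) => 4)) (refl (Nat -> Nat) (fun (θ : Nat) => succ (succ (succ ((fun (χ : Nat) => fun (γ : Nat) => elimNat (fun (δ : Nat) => Nat) χ (fun (b : Nat) => fun (ψ : Nat) => succ ψ) γ) 1 0)))))
  ~> refl (Eq (Nat -> Nat) (fun (n : Nat) => 4) (fun (φ : Nat) => 4)) (refl (Nat -> Nat) (fun (θ : Nat) => succ (succ (succ ((fun (χ : Nat) => elimNat (fun (γ : Nat) => Nat) 1 (fun (δ : Nat) => fun (b : Nat) => succ b) χ) 0)))))
  ~> refl (Eq (Nat -> Nat) (fun (n : Nat) => 4) (fun (φ : Nat) => 4)) (refl (Nat -> Nat) (fun (θ : Nat) => succ (succ (succ (elimNat (fun (χ : Nat) => Nat) 1 (fun (γ : Nat) => fun (δ : Nat) => succ δ) 0)))))
  ~> refl (Eq (Nat -> Nat) (fun (n : Nat) => 4) (fun (φ : Nat) => 4)) (refl (Nat -> Nat) (fun (θ : Nat) => 4))
inferred type:
  Eq (Eq (Nat -> Nat) (fun (n : Nat) => 4) (fun (φ : Nat) => 4)) (refl (Nat -> Nat) (fun (θ : Nat) => 4)) (refl (Nat -> Nat) (fun (χ : Nat) => 4))


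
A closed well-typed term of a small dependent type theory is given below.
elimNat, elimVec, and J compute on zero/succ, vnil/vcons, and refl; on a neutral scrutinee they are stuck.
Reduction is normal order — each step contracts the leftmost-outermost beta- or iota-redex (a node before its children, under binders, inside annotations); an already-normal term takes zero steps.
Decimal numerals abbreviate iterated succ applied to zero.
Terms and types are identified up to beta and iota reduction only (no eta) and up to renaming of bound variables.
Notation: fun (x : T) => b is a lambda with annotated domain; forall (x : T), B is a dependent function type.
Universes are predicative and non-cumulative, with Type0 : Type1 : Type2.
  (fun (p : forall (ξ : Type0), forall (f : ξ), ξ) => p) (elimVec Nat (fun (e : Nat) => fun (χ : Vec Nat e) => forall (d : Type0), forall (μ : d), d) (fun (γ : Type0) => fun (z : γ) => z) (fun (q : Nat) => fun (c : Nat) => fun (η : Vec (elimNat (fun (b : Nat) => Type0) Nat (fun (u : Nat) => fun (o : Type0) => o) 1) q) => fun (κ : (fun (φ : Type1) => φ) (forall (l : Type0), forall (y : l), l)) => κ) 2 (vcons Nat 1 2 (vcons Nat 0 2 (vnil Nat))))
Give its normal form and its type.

reduced normal form:
  fun (p : Type0) => fun (ξ : p) => ξ
the term's type:
  forall (p : Type0), forall (ξ : p), p


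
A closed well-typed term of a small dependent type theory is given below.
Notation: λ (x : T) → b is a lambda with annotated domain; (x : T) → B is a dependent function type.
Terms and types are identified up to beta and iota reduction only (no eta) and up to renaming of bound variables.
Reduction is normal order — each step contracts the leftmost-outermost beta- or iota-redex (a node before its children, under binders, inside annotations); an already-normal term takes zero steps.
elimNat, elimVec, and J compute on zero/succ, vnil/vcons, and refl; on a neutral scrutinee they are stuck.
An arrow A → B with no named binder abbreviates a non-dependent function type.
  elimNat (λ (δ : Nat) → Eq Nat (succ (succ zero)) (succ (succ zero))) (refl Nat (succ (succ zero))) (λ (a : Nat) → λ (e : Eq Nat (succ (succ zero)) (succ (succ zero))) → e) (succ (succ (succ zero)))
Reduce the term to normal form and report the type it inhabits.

normal form:
  refl Nat (succ (succ zero))
type:
  Eq Nat (succ (succ zero)) (succ (succ zero))
observation: 10 normal-order steps separate the term from its normal form.


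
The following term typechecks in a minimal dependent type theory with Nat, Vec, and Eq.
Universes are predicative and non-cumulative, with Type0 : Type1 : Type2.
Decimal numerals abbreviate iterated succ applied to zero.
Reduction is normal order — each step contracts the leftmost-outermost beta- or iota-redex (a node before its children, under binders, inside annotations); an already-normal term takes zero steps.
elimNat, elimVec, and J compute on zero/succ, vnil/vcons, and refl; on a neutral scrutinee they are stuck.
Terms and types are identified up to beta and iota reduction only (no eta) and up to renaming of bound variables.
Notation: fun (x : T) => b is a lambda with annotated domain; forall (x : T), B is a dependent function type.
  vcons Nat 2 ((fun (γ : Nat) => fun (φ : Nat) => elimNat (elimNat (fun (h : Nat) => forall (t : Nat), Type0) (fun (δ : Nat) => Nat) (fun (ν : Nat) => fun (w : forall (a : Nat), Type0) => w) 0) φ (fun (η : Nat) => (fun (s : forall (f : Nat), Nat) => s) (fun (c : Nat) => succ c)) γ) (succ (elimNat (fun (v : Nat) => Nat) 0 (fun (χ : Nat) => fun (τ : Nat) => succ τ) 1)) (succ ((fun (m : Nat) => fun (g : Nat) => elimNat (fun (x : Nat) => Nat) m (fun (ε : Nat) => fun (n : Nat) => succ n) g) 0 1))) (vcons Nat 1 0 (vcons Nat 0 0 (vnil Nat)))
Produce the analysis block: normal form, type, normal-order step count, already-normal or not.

normal form:
  vcons Nat 2 4 (vcons Nat 1 0 (vcons Nat 0 0 (vnil Nat)))
the term's type:
  Vec Nat 3
reduction steps (normal order): 22
term was already normal: no
first redex: a beta-redex


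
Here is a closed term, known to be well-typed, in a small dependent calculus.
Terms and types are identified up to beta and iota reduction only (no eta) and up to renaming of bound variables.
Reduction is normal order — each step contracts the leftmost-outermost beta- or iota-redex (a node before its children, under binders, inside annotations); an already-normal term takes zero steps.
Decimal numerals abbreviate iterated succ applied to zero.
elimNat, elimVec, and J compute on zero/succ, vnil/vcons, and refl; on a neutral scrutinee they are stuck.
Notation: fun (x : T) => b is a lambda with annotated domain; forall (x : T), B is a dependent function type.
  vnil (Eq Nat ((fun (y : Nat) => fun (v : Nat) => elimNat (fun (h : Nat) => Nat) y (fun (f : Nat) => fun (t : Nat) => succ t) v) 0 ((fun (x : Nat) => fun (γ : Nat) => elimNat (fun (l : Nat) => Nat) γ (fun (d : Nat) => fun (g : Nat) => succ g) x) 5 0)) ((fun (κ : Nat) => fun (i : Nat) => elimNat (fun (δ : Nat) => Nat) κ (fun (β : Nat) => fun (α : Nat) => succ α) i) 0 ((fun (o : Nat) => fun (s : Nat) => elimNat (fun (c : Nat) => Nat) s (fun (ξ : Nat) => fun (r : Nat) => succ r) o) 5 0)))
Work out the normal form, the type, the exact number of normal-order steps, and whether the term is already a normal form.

normal form:
  vnil (Eq Nat 5 5)
type:
  Vec (Eq Nat 5 5) 0
steps to reach normal form (normal order): 72
term was already normal: no
first redex: a beta-redex


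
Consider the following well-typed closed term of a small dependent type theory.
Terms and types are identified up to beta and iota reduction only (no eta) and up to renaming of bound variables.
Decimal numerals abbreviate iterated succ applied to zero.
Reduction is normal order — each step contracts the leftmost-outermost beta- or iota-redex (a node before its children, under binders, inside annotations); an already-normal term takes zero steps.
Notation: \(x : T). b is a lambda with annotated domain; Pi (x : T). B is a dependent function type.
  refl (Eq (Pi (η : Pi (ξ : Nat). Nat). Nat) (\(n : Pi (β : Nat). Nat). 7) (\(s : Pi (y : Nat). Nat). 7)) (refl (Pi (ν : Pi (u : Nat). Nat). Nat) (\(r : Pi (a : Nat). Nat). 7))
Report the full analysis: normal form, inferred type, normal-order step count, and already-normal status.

normal form:
  refl (Eq (Pi (η : Pi (ξ : Nat). Nat). Nat) (\(n : Pi (β : Nat). Nat). 7) (\(s : Pi (y : Nat). Nat). 7)) (refl (Pi (ν : Pi (u : Nat). Nat). Nat) (\(r : Pi (a : Nat). Nat). 7))
inferred type:
  Eq (Eq (Pi (η : Pi (ξ : Nat). Nat). Nat) (\(n : Pi (β : Nat). Nat). 7) (\(s : Pi (y : Nat). Nat). 7)) (refl (Pi (ν : Pi (u : Nat). Nat). Nat) (\(r : Pi (a : Nat). Nat). 7)) (refl (Pi (ω : Pi (p : Nat). Nat). Nat) (\(k : Pi (t : Nat). Nat). 7))
steps to reach normal form (normal order): 0
started in normal form: yes


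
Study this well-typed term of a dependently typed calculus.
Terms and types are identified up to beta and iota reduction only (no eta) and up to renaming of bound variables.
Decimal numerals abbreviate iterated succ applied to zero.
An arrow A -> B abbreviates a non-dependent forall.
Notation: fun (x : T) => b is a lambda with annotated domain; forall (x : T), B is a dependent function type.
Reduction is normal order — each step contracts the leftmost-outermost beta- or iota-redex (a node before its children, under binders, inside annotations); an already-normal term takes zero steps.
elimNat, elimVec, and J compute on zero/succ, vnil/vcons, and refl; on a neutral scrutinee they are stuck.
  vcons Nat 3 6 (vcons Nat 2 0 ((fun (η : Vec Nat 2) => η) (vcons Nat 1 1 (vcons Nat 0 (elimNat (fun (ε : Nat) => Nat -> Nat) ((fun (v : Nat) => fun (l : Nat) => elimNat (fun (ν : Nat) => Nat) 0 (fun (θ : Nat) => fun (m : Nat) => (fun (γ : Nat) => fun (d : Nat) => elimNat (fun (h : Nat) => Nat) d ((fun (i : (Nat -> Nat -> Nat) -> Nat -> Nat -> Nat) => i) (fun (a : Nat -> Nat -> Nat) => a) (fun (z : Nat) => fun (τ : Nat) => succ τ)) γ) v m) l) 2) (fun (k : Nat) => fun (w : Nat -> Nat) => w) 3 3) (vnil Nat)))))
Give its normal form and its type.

normal form:
  vcons Nat 3 6 (vcons Nat 2 0 (vcons Nat 1 1 (vcons Nat 0 6 (vnil Nat))))
inferred type:
  Vec Nat 4


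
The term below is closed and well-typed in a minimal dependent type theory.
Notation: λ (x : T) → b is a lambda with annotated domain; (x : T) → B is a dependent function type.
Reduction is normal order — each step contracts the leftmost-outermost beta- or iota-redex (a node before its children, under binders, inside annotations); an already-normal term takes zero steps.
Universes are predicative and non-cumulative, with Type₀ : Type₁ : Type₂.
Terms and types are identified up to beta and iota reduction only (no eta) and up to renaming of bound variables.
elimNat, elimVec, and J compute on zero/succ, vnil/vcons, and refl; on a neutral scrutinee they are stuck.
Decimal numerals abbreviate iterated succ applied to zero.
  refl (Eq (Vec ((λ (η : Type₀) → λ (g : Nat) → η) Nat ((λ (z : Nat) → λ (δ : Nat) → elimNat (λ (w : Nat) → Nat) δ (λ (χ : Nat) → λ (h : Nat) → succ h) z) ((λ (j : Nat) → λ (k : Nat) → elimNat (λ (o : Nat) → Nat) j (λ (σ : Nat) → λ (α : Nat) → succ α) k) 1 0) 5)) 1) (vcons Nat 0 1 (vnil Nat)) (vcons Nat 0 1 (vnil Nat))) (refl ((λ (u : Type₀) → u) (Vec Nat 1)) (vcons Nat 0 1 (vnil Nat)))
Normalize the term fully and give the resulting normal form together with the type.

resulting normal form:
  refl (Eq (Vec Nat 1) (vcons Nat 0 1 (vnil Nat)) (vcons Nat 0 1 (vnil Nat))) (refl (Vec Nat 1) (vcons Nat 0 1 (vnil Nat)))
inferred type:
  Eq (Eq (Vec Nat 1) (vcons Nat 0 1 (vnil Nat)) (vcons Nat 0 1 (vnil Nat))) (refl (Vec Nat 1) (vcons Nat 0 1 (vnil Nat))) (refl (Vec Nat 1) (vcons Nat 0 1 (vnil Nat)))
observation: 3 normal-order steps separate the term from its normal form.


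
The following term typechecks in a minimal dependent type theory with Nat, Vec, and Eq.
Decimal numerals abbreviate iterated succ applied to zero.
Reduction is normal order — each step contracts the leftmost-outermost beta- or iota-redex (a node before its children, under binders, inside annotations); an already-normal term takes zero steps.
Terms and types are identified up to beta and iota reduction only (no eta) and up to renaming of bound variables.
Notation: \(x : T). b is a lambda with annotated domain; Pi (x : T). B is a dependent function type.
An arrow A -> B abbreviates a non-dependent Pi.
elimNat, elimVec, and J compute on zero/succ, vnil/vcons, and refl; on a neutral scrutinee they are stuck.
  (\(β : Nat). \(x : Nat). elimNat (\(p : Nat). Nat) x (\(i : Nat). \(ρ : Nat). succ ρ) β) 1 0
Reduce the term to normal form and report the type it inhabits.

reduced normal form:
  1
inferred type:
  Nat


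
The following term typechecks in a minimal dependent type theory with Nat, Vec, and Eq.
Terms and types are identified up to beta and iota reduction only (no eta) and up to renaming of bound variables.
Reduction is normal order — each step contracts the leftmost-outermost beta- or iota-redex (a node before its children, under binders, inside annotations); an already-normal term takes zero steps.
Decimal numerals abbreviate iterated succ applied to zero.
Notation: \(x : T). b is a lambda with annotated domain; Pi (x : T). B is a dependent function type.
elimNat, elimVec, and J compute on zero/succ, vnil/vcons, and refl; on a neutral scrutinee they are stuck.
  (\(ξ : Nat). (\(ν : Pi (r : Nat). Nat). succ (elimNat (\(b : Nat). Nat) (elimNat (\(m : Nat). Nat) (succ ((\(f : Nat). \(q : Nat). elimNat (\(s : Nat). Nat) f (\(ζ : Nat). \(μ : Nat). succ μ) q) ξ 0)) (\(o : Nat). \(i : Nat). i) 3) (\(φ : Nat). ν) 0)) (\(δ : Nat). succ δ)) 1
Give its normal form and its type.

normal form:
  3
inferred type:
  Nat
observation: normalization takes exactly 16 steps under the normal-order strategy.


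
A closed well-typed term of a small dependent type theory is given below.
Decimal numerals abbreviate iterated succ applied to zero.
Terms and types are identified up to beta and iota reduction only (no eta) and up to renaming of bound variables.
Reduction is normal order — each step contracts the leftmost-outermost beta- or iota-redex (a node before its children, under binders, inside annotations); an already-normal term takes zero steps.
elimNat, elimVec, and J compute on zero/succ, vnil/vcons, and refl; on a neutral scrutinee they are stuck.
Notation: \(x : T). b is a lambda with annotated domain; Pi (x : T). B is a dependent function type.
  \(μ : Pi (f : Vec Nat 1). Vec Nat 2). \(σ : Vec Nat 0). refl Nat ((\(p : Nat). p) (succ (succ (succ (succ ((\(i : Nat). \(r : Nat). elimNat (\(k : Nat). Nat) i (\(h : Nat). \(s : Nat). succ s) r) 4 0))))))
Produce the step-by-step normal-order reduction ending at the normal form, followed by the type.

normal-order reduction:
  \(μ : Pi (f : Vec Nat 1). Vec Nat 2). \(σ : Vec Nat 0). refl Nat ((\(p : Nat). p) (succ (succ (succ (succ ((\(i : Nat). \(r : Nat). elimNat (\(k : Nat). Nat) i (\(h : Nat). \(s : Nat). succ s) r) 4 0))))))
  ~> \(μ : Pi (f : Vec Nat 1). Vec Nat 2). \(σ : Vec Nat 0). refl Nat (succ (succ (succ (succ ((\(p : Nat). \(i : Nat). elimNat (\(r : Nat). Nat) p (\(k : Nat). \(h : Nat). succ h) i) 4 0)))))
  ~> \(μ : Pi (f : Vec Nat 1). Vec Nat 2). \(σ : Vec Nat 0). refl Nat (succ (succ (succ (succ ((\(p : Nat). elimNat (\(i : Nat). Nat) 4 (\(r : Nat). \(k : Nat). succ k) p) 0)))))
  ~> \(μ : Pi (f : Vec Nat 1). Vec Nat 2). \(σ : Vec Nat 0). refl Nat (succ (succ (succ (succ (elimNat (\(p : Nat). Nat) 4 (\(i : Nat). \(r : Nat). succ r) 0)))))
  ~> \(μ : Pi (f : Vec Nat 1). Vec Nat 2). \(σ : Vec Nat 0). refl Nat 8
type:
  Pi (μ : Pi (f : Vec Nat 1). Vec Nat 2). Pi (σ : Vec Nat 0). Eq Nat 8 8


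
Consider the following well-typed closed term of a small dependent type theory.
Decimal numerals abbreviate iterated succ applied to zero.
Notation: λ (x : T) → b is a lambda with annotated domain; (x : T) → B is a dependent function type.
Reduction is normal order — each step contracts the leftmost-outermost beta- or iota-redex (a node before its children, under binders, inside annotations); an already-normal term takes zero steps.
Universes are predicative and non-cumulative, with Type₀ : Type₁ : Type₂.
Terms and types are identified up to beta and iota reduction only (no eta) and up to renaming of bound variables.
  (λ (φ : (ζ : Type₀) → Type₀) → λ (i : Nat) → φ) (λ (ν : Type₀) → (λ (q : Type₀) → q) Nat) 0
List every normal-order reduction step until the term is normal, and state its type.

normal-order reduction sequence:
  (λ (φ : (ζ : Type₀) → Type₀) → λ (i : Nat) → φ) (λ (ν : Type₀) → (λ (q : Type₀) → q) Nat) 0
  ~> (λ (φ : Nat) → λ (ζ : Type₀) → (λ (i : Type₀) → i) Nat) 0
  ~> λ (φ : Type₀) → (λ (ζ : Type₀) → ζ) Nat
  ~> λ (φ : Type₀) → Nat
the term's type:
  (φ : Type₀) → Type₀


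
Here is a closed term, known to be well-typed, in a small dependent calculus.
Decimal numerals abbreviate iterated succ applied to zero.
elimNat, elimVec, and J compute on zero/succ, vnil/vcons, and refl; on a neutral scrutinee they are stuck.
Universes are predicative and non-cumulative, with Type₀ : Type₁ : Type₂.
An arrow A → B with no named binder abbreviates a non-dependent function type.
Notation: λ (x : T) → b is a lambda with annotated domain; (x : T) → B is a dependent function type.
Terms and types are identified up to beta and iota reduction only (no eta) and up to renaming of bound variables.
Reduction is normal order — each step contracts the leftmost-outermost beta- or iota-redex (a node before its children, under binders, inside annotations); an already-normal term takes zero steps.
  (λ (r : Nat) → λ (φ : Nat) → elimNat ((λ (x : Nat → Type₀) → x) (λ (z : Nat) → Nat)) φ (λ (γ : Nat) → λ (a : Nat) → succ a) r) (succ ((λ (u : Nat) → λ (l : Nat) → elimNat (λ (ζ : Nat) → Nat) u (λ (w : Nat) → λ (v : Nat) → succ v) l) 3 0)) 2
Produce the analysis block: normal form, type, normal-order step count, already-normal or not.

resulting normal form:
  6
inferred type:
  Nat
steps to reach normal form (normal order): 19
started in normal form: no
first redex: a beta-redex


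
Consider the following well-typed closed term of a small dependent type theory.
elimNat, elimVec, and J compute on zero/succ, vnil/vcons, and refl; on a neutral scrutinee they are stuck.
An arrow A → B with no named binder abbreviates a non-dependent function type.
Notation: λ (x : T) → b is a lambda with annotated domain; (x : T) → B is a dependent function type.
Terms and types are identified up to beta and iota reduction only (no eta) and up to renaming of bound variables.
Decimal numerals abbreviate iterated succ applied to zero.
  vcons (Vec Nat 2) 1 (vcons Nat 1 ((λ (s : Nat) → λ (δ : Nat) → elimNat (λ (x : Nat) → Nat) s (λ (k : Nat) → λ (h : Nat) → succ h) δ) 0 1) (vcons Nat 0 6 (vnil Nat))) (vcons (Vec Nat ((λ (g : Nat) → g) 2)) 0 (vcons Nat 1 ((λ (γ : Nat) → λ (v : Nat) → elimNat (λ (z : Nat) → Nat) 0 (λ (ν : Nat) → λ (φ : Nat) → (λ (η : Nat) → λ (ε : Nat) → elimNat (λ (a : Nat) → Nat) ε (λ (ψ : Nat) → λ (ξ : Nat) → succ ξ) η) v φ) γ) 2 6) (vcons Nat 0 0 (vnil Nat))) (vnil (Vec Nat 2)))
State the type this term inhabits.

inferred type:
  Vec (Vec Nat 2) 2


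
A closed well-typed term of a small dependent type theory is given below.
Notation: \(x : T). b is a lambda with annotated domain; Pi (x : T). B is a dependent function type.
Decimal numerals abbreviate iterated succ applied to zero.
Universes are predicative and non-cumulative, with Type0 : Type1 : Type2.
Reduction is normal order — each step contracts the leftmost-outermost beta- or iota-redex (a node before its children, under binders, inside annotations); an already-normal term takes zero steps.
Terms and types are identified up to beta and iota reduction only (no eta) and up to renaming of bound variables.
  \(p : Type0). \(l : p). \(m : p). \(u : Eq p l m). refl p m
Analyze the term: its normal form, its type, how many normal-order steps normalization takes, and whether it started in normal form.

normal form:
  \(p : Type0). \(l : p). \(m : p). \(u : Eq p l m). refl p m
inferred type:
  Pi (p : Type0). Pi (l : p). Pi (m : p). Pi (u : Eq p l m). Eq p m m
reduction steps (normal order): 0
term was already normal: yes


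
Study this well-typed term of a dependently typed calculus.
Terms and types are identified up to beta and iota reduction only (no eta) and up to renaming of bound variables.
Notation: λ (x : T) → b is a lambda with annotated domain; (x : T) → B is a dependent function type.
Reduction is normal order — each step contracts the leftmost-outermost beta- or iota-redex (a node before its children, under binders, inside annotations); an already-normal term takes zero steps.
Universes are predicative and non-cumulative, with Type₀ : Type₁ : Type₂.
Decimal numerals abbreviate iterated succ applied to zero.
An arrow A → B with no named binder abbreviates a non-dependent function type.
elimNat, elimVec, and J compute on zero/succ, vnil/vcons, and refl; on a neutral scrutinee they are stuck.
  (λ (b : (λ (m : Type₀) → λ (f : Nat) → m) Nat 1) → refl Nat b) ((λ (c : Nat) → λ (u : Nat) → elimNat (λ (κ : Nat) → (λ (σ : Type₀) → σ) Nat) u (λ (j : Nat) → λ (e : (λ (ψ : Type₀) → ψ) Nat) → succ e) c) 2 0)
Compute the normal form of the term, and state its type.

normal form:
  refl Nat 2
the term's type:
  Eq Nat 2 2


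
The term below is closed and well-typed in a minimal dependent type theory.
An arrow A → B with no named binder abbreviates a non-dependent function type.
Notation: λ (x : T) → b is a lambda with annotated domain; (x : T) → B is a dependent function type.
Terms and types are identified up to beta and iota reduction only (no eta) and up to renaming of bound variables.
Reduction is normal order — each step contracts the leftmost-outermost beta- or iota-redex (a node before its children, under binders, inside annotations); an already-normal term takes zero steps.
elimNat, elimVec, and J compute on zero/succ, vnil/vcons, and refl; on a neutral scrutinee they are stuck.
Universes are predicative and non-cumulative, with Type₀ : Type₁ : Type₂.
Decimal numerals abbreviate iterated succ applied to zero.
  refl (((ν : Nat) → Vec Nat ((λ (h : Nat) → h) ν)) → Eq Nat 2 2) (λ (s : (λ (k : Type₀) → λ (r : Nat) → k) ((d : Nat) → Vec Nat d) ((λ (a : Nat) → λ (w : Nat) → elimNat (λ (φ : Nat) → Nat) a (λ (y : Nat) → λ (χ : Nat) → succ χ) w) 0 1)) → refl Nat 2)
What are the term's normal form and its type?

reduced normal form:
  refl (((ν : Nat) → Vec Nat ν) → Eq Nat 2 2) (λ (h : (s : Nat) → Vec Nat s) → refl Nat 2)
inferred type:
  Eq (((ν : Nat) → Vec Nat ν) → Eq Nat 2 2) (λ (h : (s : Nat) → Vec Nat s) → refl Nat 2) (λ (k : (r : Nat) → Vec Nat r) → refl Nat 2)


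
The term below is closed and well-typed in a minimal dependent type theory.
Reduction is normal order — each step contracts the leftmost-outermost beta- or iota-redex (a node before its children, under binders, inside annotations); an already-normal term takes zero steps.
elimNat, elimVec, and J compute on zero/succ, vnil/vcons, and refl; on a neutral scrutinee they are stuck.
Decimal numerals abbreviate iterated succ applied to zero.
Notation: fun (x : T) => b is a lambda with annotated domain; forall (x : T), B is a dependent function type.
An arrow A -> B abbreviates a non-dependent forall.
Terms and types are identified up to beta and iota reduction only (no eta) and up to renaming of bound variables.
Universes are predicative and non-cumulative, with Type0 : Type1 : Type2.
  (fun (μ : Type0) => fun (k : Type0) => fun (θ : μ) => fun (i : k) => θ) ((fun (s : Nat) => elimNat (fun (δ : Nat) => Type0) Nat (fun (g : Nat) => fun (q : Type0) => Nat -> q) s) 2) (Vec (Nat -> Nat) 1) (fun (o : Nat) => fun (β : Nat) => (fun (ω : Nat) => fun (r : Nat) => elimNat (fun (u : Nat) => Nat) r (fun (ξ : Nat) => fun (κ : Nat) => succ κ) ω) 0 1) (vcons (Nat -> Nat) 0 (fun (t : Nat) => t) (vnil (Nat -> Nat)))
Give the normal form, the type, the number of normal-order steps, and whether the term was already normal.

normal form:
  fun (μ : Nat) => fun (k : Nat) => 1
type:
  Nat -> Nat -> Nat
steps to reach normal form (normal order): 7
started in normal form: no
first redex: a beta-redex
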